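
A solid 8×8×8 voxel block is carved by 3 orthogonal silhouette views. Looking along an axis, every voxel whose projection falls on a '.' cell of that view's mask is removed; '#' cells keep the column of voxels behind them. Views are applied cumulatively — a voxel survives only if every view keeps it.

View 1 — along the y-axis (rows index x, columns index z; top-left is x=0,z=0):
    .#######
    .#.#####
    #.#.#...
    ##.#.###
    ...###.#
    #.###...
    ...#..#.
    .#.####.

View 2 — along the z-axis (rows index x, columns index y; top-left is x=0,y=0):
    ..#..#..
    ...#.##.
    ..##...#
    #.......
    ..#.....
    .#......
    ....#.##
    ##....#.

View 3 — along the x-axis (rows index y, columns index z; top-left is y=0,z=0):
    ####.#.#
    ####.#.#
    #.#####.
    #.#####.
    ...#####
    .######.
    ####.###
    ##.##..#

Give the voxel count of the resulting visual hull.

remaining voxels: 59

before carving: 512 voxels (8×8×8)
V1 y: intersect with XZ mask (37 set) -- 296 left
V2 z: intersect with XY mask (17 set) -- 76 left
V3 x: intersect with YZ mask (47 set) -- 59 left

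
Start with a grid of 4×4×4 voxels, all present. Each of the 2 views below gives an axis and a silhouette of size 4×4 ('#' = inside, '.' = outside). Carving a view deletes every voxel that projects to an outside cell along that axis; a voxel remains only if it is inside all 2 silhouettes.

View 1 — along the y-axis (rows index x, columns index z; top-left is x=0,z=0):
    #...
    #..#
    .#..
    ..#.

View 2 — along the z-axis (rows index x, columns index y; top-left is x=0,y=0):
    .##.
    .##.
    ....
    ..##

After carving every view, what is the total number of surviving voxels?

remaining voxels: 8

initial block: 4^3 = 64
step 1: project along y, AND mask (5/16) → |grid| = 20
step 2: project along z, AND mask (6/16) → |grid| = 8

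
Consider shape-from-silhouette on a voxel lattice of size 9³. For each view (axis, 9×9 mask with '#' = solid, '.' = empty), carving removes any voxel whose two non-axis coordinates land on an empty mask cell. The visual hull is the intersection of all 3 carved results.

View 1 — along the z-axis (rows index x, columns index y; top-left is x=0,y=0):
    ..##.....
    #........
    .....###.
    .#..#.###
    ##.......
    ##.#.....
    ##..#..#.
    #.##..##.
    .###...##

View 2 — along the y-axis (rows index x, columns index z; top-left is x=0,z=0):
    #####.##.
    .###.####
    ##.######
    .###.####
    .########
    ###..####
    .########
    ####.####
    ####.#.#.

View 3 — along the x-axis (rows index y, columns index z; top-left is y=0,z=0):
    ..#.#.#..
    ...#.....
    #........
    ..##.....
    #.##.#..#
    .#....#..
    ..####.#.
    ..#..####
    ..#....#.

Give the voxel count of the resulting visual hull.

voxel count = 74

start: 9×9×9 = 729 voxels
after view 1 [z-axis, 30 of 81 cells solid] → remaining = 270
after view 2 [y-axis, 66 of 81 cells solid] → remaining = 219
after view 3 [x-axis, 26 of 81 cells solid] → remaining = 74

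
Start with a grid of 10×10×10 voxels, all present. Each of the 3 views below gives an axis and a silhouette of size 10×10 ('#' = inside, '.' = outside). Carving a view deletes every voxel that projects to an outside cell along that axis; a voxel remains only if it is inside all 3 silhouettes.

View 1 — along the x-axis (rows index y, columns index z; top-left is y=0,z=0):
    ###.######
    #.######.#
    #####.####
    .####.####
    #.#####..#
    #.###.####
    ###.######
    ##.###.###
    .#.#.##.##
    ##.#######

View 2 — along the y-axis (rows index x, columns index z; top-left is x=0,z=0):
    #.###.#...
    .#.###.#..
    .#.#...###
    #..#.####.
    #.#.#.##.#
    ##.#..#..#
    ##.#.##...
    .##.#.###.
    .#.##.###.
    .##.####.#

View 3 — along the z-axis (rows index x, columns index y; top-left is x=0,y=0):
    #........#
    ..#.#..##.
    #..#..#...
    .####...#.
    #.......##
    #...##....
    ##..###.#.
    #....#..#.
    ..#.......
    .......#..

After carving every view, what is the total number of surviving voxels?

full grid |V| = 1000
[1] x-view keeps 81 columns → grid now 810
[2] y-view keeps 56 columns → grid now 455
[3] z-view keeps 31 columns → grid now 131

remaining voxels: 131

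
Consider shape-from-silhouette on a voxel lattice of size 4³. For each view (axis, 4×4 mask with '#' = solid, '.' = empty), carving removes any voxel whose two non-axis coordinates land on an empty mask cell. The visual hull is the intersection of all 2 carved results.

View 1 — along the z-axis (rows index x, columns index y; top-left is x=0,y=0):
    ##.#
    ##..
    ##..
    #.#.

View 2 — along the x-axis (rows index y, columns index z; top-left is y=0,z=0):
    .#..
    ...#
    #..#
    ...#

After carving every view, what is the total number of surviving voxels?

remaining voxels: 10

start: 4×4×4 = 64 voxels
after view 1 [z-axis, 9 of 16 cells solid] → remaining = 36
after view 2 [x-axis, 5 of 16 cells solid] → remaining = 10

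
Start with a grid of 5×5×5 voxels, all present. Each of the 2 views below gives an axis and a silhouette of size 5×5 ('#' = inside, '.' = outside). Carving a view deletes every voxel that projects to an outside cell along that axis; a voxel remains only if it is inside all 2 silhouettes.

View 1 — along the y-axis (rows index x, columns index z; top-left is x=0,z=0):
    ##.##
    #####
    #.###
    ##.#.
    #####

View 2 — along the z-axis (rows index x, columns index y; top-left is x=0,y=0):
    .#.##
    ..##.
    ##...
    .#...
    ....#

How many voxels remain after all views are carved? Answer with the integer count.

full grid |V| = 125
[1] y-view keeps 21 columns → grid now 105
[2] z-view keeps 9 columns → grid now 38

remaining voxels: 38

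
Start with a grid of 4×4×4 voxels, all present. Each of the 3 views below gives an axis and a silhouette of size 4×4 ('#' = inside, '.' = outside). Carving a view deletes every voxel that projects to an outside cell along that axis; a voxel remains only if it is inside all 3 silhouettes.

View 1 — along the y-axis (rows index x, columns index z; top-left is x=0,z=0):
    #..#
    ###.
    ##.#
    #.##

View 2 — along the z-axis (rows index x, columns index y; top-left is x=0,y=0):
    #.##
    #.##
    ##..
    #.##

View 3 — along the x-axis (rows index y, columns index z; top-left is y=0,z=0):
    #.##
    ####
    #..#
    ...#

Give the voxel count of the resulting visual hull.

before carving: 64 voxels (4×4×4)
[1] y-view keeps 11 columns → grid now 44
[2] z-view keeps 11 columns → grid now 30
[3] x-view keeps 10 columns → grid now 19

voxel count = 19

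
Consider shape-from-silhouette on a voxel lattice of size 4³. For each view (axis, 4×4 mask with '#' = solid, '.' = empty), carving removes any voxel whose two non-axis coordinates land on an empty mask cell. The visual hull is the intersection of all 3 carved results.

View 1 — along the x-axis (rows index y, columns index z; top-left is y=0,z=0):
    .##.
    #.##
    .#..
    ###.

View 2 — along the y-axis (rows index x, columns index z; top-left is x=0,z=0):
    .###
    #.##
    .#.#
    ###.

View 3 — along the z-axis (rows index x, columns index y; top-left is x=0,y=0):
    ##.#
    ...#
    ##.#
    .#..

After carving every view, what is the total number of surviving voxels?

|visual hull| = 13

start: 4×4×4 = 64 voxels
V1 x: intersect with YZ mask (9 set) -- 36 left
V2 y: intersect with XZ mask (11 set) -- 25 left
V3 z: intersect with XY mask (8 set) -- 13 left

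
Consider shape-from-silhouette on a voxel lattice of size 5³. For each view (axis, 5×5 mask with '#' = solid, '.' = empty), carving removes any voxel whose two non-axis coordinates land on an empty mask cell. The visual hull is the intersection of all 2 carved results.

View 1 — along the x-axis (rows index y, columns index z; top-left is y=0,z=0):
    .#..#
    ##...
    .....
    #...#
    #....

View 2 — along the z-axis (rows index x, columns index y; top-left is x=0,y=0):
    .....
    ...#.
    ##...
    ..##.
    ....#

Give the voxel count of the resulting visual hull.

9 voxels

full grid |V| = 125
carve view 1 (along x, YZ-mask fill 7/25): 35 voxels remain
carve view 2 (along z, XY-mask fill 6/25): 9 voxels remain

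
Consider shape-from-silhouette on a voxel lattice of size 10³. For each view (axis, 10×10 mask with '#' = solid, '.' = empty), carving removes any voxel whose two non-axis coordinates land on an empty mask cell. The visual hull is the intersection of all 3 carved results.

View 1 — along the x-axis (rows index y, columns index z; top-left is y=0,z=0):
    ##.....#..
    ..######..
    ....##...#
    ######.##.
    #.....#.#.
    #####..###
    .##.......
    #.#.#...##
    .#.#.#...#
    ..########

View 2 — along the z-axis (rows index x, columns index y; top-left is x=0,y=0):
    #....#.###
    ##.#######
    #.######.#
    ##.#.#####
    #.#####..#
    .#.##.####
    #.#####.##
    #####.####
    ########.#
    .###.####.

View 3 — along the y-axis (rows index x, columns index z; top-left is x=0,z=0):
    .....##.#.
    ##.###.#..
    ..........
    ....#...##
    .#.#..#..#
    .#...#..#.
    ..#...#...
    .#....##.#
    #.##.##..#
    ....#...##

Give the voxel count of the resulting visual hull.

remaining voxels: 130

before carving: 1000 voxels (10×10×10)
V1 x: intersect with YZ mask (50 set) -- 500 left
V2 z: intersect with XY mask (77 set) -- 393 left
V3 y: intersect with XZ mask (34 set) -- 130 left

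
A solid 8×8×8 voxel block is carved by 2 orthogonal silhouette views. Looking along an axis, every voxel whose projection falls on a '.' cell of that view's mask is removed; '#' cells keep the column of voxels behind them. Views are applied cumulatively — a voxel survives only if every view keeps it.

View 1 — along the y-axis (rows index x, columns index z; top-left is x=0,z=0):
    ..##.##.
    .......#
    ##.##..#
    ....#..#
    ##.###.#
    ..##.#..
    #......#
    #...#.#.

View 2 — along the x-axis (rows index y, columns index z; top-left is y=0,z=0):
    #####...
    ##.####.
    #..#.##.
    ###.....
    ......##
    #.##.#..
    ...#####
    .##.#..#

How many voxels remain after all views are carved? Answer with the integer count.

initial block: 8^3 = 512
  1. axis=1 (XZ plane), |mask|=26  ⇒  voxels=208
  2. axis=0 (YZ plane), |mask|=33  ⇒  voxels=107

|visual hull| = 107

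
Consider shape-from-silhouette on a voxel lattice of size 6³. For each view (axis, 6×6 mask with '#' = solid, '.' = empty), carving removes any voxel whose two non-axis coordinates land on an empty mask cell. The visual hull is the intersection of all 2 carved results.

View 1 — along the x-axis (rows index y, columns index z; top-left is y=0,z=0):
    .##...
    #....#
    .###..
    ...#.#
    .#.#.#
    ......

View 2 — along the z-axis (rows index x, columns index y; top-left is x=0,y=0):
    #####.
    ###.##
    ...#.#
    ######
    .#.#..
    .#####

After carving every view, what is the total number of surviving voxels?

full grid |V| = 216
step 1: project along x, AND mask (12/36) → |grid| = 72
step 2: project along z, AND mask (25/36) → |grid| = 50

voxel count = 50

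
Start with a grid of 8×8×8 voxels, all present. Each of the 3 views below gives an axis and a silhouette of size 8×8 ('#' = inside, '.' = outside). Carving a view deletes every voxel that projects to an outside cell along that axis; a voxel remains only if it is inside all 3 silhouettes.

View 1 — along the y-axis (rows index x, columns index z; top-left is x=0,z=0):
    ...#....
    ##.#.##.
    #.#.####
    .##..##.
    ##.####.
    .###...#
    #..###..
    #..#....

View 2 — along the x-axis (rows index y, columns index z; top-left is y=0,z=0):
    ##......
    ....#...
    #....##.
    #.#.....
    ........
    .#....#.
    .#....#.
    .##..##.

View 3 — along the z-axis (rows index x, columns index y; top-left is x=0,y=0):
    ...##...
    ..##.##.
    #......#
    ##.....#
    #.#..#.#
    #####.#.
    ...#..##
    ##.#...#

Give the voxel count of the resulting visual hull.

start: 8×8×8 = 512 voxels
[1] y-view keeps 32 columns → grid now 256
[2] x-view keeps 16 columns → grid now 66
[3] z-view keeps 28 columns → grid now 34

34 voxels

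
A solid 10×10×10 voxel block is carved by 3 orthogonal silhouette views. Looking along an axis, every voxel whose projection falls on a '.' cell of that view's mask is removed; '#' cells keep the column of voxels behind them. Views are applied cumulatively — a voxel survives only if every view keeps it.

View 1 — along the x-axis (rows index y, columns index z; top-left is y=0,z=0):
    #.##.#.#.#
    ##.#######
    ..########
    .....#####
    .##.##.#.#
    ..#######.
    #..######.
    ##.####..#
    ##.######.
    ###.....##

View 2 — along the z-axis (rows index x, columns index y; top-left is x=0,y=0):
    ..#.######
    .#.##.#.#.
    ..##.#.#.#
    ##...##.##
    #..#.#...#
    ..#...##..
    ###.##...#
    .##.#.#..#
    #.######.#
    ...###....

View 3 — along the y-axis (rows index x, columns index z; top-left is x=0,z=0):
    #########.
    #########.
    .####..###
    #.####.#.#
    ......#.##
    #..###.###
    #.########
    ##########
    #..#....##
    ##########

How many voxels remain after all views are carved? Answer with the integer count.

voxel count = 264

full grid |V| = 1000
step 1: project along x, AND mask (68/100) → |grid| = 680
step 2: project along z, AND mask (52/100) → |grid| = 347
step 3: project along y, AND mask (75/100) → |grid| = 264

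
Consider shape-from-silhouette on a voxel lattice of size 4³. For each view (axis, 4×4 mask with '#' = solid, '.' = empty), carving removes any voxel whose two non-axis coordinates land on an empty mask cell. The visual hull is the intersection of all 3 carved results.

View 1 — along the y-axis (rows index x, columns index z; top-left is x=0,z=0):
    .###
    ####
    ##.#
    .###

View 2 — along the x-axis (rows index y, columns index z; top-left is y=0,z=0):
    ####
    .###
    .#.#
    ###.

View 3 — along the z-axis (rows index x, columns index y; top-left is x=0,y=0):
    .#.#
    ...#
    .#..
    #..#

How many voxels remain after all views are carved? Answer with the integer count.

full grid |V| = 64
after view 1 [y-axis, 13 of 16 cells solid] → remaining = 52
after view 2 [x-axis, 12 of 16 cells solid] → remaining = 41
after view 3 [z-axis, 6 of 16 cells solid] → remaining = 15

|visual hull| = 15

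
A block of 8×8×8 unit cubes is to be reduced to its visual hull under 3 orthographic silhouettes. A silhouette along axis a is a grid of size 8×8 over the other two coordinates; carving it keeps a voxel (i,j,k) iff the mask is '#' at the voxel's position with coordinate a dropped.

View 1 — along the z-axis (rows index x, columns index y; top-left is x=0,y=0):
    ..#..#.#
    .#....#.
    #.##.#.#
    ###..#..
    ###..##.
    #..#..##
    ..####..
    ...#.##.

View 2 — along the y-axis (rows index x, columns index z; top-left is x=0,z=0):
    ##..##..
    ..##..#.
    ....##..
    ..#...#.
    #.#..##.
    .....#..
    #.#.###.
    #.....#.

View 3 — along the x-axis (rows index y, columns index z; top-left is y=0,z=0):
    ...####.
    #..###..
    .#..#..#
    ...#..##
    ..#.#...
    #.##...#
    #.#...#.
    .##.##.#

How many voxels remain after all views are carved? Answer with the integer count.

full grid |V| = 512
[1] z-view keeps 30 columns → grid now 240
[2] y-view keeps 23 columns → grid now 86
[3] x-view keeps 28 columns → grid now 37

voxel count = 37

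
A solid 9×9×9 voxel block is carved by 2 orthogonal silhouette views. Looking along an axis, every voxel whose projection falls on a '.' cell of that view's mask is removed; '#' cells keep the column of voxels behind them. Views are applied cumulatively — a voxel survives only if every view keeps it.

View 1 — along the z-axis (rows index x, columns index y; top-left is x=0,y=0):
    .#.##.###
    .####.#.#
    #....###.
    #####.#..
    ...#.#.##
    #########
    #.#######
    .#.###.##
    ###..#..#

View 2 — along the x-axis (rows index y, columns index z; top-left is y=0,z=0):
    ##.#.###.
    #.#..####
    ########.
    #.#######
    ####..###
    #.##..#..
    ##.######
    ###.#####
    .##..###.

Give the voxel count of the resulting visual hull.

full grid |V| = 729
V1 z: intersect with XY mask (54 set) -- 486 left
V2 x: intersect with YZ mask (60 set) -- 359 left

359 voxels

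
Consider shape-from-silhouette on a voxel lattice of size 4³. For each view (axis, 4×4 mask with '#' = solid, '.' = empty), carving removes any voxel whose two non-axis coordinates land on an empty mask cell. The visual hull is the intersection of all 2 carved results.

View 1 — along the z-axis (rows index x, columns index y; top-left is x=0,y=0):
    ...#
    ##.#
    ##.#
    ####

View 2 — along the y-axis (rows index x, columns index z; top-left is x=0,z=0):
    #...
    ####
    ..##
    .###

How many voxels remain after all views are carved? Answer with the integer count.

|visual hull| = 31

initial block: 4^3 = 64
  1. axis=2 (XY plane), |mask|=11  ⇒  voxels=44
  2. axis=1 (XZ plane), |mask|=10  ⇒  voxels=31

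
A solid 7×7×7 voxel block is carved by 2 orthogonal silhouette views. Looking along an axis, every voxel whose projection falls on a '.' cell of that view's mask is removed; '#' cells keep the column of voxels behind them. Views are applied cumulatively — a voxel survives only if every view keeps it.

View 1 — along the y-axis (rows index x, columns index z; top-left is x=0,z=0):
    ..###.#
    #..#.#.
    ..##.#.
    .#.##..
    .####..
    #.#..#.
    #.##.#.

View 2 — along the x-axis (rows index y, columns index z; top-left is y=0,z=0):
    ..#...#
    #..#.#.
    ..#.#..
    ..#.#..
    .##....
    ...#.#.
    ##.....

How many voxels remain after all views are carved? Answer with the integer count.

before carving: 343 voxels (7×7×7)
carve view 1 (along y, XZ-mask fill 24/49): 168 voxels remain
carve view 2 (along x, YZ-mask fill 15/49): 57 voxels remain

|visual hull| = 57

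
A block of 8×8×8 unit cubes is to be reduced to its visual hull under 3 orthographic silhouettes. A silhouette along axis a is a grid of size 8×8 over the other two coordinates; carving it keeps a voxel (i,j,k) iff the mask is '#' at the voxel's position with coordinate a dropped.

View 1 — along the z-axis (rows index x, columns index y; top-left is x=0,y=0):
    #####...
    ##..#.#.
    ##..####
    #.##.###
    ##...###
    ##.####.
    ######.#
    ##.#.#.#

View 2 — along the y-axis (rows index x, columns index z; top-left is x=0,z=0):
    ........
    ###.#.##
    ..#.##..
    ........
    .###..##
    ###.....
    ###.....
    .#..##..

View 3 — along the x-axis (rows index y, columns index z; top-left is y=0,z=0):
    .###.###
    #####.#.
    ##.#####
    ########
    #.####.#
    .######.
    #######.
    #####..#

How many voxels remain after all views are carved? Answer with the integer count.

full grid |V| = 512
step 1: project along z, AND mask (44/64) → |grid| = 352
step 2: project along y, AND mask (23/64) → |grid| = 121
step 3: project along x, AND mask (52/64) → |grid| = 98

|visual hull| = 98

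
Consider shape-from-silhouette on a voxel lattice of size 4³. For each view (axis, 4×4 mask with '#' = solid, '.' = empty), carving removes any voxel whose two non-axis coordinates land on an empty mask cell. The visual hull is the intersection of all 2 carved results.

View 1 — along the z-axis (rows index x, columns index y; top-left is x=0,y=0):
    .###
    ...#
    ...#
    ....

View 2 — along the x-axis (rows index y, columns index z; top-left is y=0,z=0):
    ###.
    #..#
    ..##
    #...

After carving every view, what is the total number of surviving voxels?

remaining voxels: 7

start: 4×4×4 = 64 voxels
[1] z-view keeps 5 columns → grid now 20
[2] x-view keeps 8 columns → grid now 7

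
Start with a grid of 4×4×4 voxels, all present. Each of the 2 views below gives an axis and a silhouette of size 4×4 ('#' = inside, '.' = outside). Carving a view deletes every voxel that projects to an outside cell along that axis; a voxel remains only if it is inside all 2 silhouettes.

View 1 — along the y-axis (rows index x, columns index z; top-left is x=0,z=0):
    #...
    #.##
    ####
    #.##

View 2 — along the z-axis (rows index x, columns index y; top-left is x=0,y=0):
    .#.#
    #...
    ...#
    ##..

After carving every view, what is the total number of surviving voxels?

|visual hull| = 15

before carving: 64 voxels (4×4×4)
step 1: project along y, AND mask (11/16) → |grid| = 44
step 2: project along z, AND mask (6/16) → |grid| = 15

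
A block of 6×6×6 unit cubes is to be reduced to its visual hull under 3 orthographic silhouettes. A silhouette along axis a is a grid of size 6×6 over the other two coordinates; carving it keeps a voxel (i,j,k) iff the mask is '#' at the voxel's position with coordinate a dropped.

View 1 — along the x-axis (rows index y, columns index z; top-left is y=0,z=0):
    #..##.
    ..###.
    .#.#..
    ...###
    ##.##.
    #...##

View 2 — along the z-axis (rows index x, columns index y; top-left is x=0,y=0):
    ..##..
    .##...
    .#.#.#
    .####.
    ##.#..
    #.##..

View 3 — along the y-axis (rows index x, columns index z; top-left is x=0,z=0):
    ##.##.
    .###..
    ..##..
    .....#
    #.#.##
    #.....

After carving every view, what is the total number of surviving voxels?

start: 6×6×6 = 216 voxels
step 1: project along x, AND mask (18/36) → |grid| = 108
step 2: project along z, AND mask (17/36) → |grid| = 48
step 3: project along y, AND mask (15/36) → |grid| = 19

19 voxels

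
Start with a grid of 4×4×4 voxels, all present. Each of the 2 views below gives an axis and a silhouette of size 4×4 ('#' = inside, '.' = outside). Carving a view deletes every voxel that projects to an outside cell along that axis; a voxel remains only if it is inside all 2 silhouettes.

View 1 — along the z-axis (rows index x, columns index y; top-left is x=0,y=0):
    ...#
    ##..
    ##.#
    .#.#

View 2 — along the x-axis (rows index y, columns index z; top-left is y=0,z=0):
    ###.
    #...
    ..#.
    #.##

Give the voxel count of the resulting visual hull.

full grid |V| = 64
after view 1 [z-axis, 8 of 16 cells solid] → remaining = 32
after view 2 [x-axis, 8 of 16 cells solid] → remaining = 18

18 voxels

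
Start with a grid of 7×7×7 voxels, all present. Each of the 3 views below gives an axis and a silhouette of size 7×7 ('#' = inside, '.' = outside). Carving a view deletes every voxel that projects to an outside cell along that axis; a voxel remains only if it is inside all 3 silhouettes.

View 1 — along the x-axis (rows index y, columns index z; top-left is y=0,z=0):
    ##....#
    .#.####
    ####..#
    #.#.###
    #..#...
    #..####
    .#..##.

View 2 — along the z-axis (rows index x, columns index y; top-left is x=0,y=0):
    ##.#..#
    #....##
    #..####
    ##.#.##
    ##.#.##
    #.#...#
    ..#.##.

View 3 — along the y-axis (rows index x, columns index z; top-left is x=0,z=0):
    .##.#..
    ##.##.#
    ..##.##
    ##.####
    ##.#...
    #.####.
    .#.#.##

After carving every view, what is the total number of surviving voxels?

voxel count = 66

full grid |V| = 343
after view 1 [x-axis, 28 of 49 cells solid] → remaining = 196
after view 2 [z-axis, 28 of 49 cells solid] → remaining = 110
after view 3 [y-axis, 30 of 49 cells solid] → remaining = 66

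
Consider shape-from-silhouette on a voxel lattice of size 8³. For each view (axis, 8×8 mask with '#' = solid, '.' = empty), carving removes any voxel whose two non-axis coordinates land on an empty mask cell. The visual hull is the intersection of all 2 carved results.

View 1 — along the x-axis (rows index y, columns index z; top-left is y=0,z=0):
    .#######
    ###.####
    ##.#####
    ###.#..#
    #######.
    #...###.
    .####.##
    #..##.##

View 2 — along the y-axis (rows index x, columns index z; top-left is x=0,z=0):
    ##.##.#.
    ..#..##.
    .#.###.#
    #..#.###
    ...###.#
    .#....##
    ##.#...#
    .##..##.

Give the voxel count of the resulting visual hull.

remaining voxels: 197

before carving: 512 voxels (8×8×8)
  1. axis=0 (YZ plane), |mask|=48  ⇒  voxels=384
  2. axis=1 (XZ plane), |mask|=33  ⇒  voxels=197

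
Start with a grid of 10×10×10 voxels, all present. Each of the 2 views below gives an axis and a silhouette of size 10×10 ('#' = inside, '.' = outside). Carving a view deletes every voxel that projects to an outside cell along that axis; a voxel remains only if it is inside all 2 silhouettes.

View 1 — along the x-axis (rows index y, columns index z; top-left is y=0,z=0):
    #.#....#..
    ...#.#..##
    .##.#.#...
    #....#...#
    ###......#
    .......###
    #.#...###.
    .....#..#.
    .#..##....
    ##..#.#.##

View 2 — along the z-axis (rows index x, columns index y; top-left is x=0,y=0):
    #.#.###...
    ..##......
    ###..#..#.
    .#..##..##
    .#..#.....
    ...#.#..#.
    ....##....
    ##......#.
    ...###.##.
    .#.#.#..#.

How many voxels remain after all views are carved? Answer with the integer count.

|visual hull| = 125

initial block: 10^3 = 1000
  1. axis=0 (YZ plane), |mask|=37  ⇒  voxels=370
  2. axis=2 (XY plane), |mask|=36  ⇒  voxels=125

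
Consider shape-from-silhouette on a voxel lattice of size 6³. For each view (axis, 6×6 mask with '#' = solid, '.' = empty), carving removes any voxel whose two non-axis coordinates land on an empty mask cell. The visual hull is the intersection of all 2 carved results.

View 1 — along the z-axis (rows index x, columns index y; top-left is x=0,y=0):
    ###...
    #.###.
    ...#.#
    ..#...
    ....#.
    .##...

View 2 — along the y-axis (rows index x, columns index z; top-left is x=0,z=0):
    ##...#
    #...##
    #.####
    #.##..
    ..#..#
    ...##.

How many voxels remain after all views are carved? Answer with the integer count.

initial block: 6^3 = 216
after view 1 [z-axis, 13 of 36 cells solid] → remaining = 78
after view 2 [y-axis, 18 of 36 cells solid] → remaining = 40

voxel count = 40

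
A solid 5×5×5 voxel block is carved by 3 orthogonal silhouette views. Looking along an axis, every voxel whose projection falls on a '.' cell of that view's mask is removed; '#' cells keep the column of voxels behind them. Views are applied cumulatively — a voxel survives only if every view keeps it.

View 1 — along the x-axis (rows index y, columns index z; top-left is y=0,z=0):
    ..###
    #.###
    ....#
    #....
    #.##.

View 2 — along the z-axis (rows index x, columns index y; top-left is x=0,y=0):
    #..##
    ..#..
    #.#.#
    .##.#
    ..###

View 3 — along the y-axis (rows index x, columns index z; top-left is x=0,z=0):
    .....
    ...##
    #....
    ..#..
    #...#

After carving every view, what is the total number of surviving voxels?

initial block: 5^3 = 125
carve view 1 (along x, YZ-mask fill 12/25): 60 voxels remain
carve view 2 (along z, XY-mask fill 13/25): 28 voxels remain
carve view 3 (along y, XZ-mask fill 6/25): 7 voxels remain

voxel count = 7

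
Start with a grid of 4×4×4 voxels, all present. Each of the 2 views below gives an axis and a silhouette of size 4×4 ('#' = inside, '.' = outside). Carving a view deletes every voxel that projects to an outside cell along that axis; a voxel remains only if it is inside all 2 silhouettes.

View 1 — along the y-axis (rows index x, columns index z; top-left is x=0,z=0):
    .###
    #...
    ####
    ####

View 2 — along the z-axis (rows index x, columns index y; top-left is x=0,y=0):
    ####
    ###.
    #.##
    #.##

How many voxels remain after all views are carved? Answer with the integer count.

39 voxels

before carving: 64 voxels (4×4×4)
  1. axis=1 (XZ plane), |mask|=12  ⇒  voxels=48
  2. axis=2 (XY plane), |mask|=13  ⇒  voxels=39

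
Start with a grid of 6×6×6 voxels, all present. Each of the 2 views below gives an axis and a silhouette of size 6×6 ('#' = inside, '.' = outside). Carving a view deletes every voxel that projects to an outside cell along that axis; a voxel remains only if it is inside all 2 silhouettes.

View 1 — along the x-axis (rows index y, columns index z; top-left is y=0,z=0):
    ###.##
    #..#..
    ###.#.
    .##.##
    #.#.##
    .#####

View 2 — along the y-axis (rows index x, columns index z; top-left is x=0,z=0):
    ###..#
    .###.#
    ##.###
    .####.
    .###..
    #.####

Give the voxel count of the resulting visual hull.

voxel count = 98

full grid |V| = 216
after view 1 [x-axis, 24 of 36 cells solid] → remaining = 144
after view 2 [y-axis, 25 of 36 cells solid] → remaining = 98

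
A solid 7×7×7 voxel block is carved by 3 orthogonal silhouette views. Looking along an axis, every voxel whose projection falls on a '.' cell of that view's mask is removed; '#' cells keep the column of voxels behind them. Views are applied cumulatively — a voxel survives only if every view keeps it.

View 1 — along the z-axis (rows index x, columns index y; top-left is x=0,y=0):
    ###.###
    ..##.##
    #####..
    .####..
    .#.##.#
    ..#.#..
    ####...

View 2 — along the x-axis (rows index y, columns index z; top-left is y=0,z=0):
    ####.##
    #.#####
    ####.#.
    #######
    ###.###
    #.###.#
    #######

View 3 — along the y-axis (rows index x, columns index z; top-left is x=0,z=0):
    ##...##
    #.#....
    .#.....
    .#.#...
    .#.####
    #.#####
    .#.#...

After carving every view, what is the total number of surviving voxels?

remaining voxels: 72

before carving: 343 voxels (7×7×7)
step 1: project along z, AND mask (29/49) → |grid| = 203
step 2: project along x, AND mask (42/49) → |grid| = 174
step 3: project along y, AND mask (22/49) → |grid| = 72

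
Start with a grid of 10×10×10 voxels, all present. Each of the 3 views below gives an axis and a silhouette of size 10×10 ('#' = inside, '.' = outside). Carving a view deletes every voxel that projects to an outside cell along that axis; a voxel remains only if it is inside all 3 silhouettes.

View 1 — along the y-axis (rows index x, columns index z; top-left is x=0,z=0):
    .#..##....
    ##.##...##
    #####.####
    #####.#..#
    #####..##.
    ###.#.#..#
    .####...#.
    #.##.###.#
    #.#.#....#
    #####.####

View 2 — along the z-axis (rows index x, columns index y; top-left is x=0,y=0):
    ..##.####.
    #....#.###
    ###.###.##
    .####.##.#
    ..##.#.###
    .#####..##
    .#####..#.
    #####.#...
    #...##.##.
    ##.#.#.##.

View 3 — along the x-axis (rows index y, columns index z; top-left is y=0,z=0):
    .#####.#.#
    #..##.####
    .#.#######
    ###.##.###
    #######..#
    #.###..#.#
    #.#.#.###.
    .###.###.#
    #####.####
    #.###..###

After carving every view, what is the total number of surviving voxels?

302 voxels

initial block: 10^3 = 1000
V1 y: intersect with XZ mask (63 set) -- 630 left
V2 z: intersect with XY mask (62 set) -- 399 left
V3 x: intersect with YZ mask (73 set) -- 302 left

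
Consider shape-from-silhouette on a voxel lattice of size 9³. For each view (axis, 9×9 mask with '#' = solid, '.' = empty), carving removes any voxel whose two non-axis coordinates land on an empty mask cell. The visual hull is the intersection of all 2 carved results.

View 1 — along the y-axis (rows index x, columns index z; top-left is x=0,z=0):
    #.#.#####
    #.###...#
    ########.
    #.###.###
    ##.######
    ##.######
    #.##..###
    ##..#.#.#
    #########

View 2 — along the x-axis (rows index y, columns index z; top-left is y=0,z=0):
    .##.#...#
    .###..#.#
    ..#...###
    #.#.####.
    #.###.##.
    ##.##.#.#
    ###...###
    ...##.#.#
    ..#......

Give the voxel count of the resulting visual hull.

full grid |V| = 729
  1. axis=1 (XZ plane), |mask|=63  ⇒  voxels=567
  2. axis=0 (YZ plane), |mask|=42  ⇒  voxels=303

|visual hull| = 303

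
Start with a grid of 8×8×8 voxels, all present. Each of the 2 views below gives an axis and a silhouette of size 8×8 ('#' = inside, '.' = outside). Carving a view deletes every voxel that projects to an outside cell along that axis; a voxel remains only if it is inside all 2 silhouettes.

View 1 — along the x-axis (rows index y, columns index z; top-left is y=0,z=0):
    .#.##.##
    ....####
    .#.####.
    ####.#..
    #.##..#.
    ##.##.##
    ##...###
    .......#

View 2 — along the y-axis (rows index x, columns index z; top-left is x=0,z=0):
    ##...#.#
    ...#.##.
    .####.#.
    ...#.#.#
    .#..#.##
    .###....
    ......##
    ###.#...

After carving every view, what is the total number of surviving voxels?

remaining voxels: 127

before carving: 512 voxels (8×8×8)
after view 1 [x-axis, 35 of 64 cells solid] → remaining = 280
after view 2 [y-axis, 28 of 64 cells solid] → remaining = 127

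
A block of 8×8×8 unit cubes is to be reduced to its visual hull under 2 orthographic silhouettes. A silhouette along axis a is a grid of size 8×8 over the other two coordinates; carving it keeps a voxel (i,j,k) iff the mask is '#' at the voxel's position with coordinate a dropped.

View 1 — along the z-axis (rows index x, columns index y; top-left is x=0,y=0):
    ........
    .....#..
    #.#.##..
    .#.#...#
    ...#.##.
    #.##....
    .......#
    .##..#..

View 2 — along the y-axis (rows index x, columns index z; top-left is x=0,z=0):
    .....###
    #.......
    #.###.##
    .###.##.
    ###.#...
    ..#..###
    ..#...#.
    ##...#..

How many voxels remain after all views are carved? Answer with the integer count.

|visual hull| = 75

full grid |V| = 512
  1. axis=2 (XY plane), |mask|=18  ⇒  voxels=144
  2. axis=1 (XZ plane), |mask|=28  ⇒  voxels=75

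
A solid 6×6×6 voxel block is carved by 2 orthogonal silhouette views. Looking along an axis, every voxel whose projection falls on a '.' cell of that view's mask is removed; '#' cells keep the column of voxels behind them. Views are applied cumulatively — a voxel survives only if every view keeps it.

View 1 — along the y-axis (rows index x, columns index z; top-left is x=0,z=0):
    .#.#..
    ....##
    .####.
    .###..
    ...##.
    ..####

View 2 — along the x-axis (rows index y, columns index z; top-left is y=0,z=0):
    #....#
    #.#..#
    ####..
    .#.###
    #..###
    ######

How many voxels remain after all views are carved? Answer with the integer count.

|visual hull| = 60

initial block: 6^3 = 216
  1. axis=1 (XZ plane), |mask|=17  ⇒  voxels=102
  2. axis=0 (YZ plane), |mask|=23  ⇒  voxels=60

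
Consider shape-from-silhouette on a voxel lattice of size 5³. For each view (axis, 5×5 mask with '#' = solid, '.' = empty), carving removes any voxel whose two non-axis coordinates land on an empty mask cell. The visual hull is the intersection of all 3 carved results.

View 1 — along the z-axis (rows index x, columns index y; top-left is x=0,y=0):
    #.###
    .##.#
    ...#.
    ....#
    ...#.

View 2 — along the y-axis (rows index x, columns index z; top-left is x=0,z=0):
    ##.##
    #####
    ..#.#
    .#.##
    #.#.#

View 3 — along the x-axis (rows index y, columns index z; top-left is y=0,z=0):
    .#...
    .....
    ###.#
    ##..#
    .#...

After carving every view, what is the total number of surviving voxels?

|visual hull| = 17

initial block: 5^3 = 125
  1. axis=2 (XY plane), |mask|=10  ⇒  voxels=50
  2. axis=1 (XZ plane), |mask|=17  ⇒  voxels=39
  3. axis=0 (YZ plane), |mask|=9  ⇒  voxels=17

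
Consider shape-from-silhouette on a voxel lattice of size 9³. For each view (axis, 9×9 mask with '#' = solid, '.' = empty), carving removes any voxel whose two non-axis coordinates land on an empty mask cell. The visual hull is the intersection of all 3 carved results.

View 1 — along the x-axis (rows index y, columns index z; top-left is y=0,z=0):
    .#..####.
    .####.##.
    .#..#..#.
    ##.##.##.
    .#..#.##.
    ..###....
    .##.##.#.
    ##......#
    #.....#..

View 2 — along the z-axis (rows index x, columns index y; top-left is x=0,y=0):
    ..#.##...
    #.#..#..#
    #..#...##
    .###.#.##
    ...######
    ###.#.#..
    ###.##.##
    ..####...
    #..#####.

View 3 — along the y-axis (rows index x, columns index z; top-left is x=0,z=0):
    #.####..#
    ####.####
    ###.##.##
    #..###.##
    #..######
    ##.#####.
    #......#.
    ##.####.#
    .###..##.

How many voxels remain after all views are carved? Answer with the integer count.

initial block: 9^3 = 729
after view 1 [x-axis, 37 of 81 cells solid] → remaining = 333
after view 2 [z-axis, 45 of 81 cells solid] → remaining = 176
after view 3 [y-axis, 55 of 81 cells solid] → remaining = 113

remaining voxels: 113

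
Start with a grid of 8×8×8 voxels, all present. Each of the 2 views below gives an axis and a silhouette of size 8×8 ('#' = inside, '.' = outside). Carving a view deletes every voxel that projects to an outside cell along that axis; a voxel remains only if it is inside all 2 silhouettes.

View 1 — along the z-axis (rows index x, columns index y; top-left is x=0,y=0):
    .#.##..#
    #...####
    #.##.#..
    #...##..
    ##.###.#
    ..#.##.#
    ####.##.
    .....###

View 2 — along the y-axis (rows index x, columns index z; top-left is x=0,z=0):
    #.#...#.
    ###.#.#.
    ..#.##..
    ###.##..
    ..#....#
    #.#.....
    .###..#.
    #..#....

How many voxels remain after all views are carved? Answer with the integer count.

before carving: 512 voxels (8×8×8)
after view 1 [z-axis, 35 of 64 cells solid] → remaining = 280
after view 2 [y-axis, 26 of 64 cells solid] → remaining = 114

voxel count = 114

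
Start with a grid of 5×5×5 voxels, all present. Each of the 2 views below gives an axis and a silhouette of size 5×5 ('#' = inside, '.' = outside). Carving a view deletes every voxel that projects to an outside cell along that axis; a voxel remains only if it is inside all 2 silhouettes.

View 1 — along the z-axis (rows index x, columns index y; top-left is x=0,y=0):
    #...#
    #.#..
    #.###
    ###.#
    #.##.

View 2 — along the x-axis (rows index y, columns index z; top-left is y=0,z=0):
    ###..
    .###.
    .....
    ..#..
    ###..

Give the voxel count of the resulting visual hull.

start: 5×5×5 = 125 voxels
step 1: project along z, AND mask (15/25) → |grid| = 75
step 2: project along x, AND mask (10/25) → |grid| = 29

29 voxels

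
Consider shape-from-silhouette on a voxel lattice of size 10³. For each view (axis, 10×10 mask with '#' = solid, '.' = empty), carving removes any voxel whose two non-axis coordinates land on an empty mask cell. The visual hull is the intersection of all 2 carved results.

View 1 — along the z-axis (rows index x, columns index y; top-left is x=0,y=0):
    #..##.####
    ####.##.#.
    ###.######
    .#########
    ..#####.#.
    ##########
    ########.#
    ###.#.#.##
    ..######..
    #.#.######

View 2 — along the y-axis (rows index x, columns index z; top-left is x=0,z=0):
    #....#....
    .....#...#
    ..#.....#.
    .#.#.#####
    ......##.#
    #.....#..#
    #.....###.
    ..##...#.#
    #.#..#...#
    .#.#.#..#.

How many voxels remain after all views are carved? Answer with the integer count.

initial block: 10^3 = 1000
  1. axis=2 (XY plane), |mask|=78  ⇒  voxels=780
  2. axis=1 (XZ plane), |mask|=35  ⇒  voxels=277

voxel count = 277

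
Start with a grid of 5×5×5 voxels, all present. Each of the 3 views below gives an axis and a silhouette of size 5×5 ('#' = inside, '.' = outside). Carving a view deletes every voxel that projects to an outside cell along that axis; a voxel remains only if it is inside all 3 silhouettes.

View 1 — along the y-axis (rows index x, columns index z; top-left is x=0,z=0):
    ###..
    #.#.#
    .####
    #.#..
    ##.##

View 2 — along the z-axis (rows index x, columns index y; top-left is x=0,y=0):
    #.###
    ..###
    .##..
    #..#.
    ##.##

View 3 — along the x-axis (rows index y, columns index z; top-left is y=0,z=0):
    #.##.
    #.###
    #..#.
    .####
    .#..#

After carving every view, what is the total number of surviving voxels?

full grid |V| = 125
after view 1 [y-axis, 16 of 25 cells solid] → remaining = 80
after view 2 [z-axis, 15 of 25 cells solid] → remaining = 49
after view 3 [x-axis, 15 of 25 cells solid] → remaining = 27

remaining voxels: 27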